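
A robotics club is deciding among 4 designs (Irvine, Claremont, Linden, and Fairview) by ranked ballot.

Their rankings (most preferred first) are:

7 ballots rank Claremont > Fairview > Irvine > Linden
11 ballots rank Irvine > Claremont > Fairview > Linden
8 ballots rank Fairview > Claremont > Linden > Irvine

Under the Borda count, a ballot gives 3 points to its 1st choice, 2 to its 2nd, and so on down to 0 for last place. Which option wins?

Claremont

Borda scores:
  Irvine: 7·1 + 11·3 + 8·0 = 40
  Claremont: 7·3 + 11·2 + 8·2 = 59
  Linden: 7·0 + 11·0 + 8·1 = 8
  Fairview: 7·2 + 11·1 + 8·3 = 49
Claremont has the highest total.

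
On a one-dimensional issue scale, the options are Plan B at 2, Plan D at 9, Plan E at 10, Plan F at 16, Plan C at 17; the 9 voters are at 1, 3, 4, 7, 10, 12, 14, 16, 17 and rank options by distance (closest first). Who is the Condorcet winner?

Plan E

With single-peaked preferences on a line, the Condorcet winner is the candidate closest to the median voter.
The median voter (position 10) is closest to Plan E at 10.
Check: Plan E vs Plan B — voters closer to Plan E: 6 of 9.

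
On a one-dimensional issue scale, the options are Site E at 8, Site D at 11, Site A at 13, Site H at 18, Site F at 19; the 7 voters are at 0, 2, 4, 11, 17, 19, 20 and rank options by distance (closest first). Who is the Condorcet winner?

With single-peaked preferences on a line, the Condorcet winner is the candidate closest to the median voter.
The median voter (position 11) is closest to Site D at 11.
Check: Site D vs Site A — voters closer to Site D: 4 of 7.

Site D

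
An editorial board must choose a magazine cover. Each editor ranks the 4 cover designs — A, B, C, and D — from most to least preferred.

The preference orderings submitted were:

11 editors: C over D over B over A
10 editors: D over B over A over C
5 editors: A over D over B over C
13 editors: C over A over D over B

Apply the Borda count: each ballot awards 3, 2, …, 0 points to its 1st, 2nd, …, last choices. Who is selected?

D

Borda scores:
  A: 11·0 + 10·1 + 5·3 + 13·2 = 51
  B: 11·1 + 10·2 + 5·1 + 13·0 = 36
  C: 11·3 + 10·0 + 5·0 + 13·3 = 72
  D: 11·2 + 10·3 + 5·2 + 13·1 = 75
D has the highest total.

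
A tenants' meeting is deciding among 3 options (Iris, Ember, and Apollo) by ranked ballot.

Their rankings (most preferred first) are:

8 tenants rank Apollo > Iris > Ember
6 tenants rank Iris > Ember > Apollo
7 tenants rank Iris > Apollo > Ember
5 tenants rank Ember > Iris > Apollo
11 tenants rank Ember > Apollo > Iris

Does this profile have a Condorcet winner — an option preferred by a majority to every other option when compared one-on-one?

No

Head-to-head results (37 voters total):
Iris vs Ember: Iris wins 21–16.
Iris vs Apollo: Apollo wins 19–18.
Ember vs Apollo: Ember wins 22–15.
No candidate beats all others: Iris beats Ember beats Apollo beats Iris, a majority cycle.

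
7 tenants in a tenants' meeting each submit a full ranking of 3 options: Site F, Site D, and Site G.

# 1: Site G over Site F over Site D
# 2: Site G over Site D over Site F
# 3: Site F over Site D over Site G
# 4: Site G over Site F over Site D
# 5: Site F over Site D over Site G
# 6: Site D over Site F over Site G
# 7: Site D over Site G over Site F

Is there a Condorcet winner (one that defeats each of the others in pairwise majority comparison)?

No

Head-to-head results (7 voters total):
Site F vs Site D: Site F wins 4–3.
Site F vs Site G: Site G wins 4–3.
Site D vs Site G: Site D wins 4–3.
No candidate beats all others: Site F beats Site D beats Site G beats Site F, a majority cycle.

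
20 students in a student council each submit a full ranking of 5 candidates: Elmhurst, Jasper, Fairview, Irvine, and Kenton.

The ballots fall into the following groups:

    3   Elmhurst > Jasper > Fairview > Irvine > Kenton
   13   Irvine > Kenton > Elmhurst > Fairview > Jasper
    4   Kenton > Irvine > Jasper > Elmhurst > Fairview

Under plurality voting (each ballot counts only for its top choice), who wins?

First-place vote totals:
  Elmhurst: 3
  Jasper: 0
  Fairview: 0
  Irvine: 13
  Kenton: 4
Irvine has the most first-place votes.

Irvine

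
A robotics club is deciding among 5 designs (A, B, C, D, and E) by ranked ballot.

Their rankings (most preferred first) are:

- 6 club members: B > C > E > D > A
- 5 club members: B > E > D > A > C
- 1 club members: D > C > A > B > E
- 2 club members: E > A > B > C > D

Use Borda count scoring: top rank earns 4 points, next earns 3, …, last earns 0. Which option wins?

B

Borda scores:
  A: 6·0 + 5·1 + 2 + 2·3 = 13
  B: 6·4 + 5·4 + 1 + 2·2 = 49
  C: 6·3 + 5·0 + 3 + 2·1 = 23
  D: 6·1 + 5·2 + 4 + 2·0 = 20
  E: 6·2 + 5·3 + 0 + 2·4 = 35
B has the highest total.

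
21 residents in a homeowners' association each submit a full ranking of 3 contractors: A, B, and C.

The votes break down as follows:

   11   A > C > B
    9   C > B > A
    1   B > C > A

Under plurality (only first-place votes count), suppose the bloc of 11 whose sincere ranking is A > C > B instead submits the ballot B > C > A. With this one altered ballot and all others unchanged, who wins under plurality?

First-place totals with the altered ballot: A 0, B 12, C 9.
The switch changes the winner from A to B.

B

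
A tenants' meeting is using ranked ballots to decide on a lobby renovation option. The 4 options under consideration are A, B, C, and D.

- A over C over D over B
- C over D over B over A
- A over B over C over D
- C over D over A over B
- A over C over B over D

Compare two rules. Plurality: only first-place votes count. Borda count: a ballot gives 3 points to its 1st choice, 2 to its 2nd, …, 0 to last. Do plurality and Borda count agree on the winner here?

No

Plurality first-place counts: A 3, B 0, C 2, D 0 → A.
Borda totals: A 10, B 4, C 11, D 5 → C.
The two rules disagree: plurality picks A, Borda picks C.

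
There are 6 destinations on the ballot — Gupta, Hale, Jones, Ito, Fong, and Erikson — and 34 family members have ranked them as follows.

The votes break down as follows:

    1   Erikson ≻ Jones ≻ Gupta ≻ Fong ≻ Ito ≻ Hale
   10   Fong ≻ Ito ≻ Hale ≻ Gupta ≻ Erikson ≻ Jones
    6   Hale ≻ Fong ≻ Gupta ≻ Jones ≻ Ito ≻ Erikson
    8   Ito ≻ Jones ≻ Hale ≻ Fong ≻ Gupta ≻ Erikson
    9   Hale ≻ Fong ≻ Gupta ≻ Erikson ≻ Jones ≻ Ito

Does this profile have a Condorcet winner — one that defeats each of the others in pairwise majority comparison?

No

Head-to-head results (34 voters total):
Gupta vs Hale: Hale wins 33–1.
Gupta vs Jones: Gupta wins 25–9.
Gupta vs Ito: Ito wins 18–16.
Gupta vs Fong: Fong wins 33–1.
Gupta vs Erikson: Gupta wins 33–1.
Hale vs Jones: Hale wins 25–9.
Hale vs Ito: Ito wins 19–15.
Hale vs Fong: Hale wins 23–11.
Hale vs Erikson: Hale wins 33–1.
Jones vs Ito: Ito wins 18–16.
Jones vs Fong: Fong wins 25–9.
Jones vs Erikson: Erikson wins 20–14.
Ito vs Fong: Fong wins 26–8.
Ito vs Erikson: Ito wins 24–10.
Fong vs Erikson: Fong wins 33–1.
No candidate beats all others: Hale beats Fong beats Ito beats Hale, a majority cycle.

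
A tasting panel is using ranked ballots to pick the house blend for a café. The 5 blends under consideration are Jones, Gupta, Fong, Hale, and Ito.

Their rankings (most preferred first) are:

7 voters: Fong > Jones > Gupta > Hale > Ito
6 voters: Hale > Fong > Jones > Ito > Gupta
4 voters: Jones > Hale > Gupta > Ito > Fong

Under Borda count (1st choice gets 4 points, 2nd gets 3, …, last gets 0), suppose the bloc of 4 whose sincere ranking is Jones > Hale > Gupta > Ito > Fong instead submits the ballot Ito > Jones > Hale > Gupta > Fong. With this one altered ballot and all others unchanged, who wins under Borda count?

Fong

Borda totals with the altered ballot: Jones 45, Gupta 18, Fong 46, Hale 39, Ito 22.
The switch changes the winner from Jones to Fong.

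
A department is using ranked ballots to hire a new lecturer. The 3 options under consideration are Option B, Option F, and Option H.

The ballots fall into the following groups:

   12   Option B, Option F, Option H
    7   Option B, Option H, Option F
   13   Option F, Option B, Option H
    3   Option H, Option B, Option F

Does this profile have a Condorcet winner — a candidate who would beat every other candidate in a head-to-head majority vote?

Yes

Head-to-head results (35 voters total):
Option B vs Option F: Option B wins 22–13.
Option B vs Option H: Option B wins 32–3.
Option F vs Option H: Option F wins 25–10.
Option B beats each rival — Option F (22–13), Option H (32–3) — so Option B is the Condorcet winner.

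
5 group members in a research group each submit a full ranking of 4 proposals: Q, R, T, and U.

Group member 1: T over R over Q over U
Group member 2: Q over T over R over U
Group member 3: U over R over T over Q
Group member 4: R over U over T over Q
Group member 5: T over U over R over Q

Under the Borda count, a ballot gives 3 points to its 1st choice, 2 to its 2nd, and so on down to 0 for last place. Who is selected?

T

Borda scores:
  Q: 1 + 3 + 0 + 0 + 0 = 4
  R: 2 + 1 + 2 + 3 + 1 = 9
  T: 3 + 2 + 1 + 1 + 3 = 10
  U: 0 + 0 + 3 + 2 + 2 = 7
T has the highest total.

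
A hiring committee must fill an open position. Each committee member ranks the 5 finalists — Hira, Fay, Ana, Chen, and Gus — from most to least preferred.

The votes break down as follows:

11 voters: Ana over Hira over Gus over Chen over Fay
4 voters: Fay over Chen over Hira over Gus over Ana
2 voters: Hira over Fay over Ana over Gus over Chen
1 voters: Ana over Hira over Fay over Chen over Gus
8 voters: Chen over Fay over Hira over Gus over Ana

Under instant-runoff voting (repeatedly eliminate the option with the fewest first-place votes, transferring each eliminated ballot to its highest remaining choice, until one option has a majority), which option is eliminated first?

Round 1: Ana 12, Chen 8, Fay 4, Hira 2, Gus 0. Gus has the fewest and is eliminated.
Round 2: Ana 12, Chen 8, Fay 4, Hira 2. Hira has the fewest and is eliminated.
Round 3: Ana 12, Chen 8, Fay 6. Fay has the fewest and is eliminated.
Round 4: Ana 14, Chen 12. Ana has a majority.

Gus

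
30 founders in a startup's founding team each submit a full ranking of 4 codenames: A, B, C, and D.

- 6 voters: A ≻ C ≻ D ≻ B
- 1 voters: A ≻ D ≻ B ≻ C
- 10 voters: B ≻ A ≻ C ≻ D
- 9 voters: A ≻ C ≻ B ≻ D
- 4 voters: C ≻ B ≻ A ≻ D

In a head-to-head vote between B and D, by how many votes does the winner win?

Ballots ranking B above D: 10+9+4 = 23.
Ballots ranking D above B: 6+1 = 7.
B wins 23–7, a margin of 16.

16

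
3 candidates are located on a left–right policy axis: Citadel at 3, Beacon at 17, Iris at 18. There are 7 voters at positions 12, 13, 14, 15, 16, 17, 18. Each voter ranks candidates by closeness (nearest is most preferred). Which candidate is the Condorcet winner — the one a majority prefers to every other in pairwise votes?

With single-peaked preferences on a line, the Condorcet winner is the candidate closest to the median voter.
The median voter (position 15) is closest to Beacon at 17.
Check: Beacon vs Iris — voters closer to Beacon: 6 of 7.

Beacon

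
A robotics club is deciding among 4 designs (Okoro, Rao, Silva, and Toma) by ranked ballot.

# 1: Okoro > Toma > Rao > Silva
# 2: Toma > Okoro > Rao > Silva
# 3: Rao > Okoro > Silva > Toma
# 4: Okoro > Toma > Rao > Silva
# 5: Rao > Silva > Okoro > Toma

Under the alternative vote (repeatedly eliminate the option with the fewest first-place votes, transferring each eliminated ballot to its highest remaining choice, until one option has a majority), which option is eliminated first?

Round 1: Okoro 2, Rao 2, Toma 1, Silva 0. Silva has the fewest and is eliminated.
Round 2: Okoro 2, Rao 2, Toma 1. Toma has the fewest and is eliminated.
Round 3: Okoro 3, Rao 2. Okoro has a majority.

Silva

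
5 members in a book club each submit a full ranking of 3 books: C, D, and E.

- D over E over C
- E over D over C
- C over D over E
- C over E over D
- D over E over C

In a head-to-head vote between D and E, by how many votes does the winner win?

Ballots ranking D above E: 3.
Ballots ranking E above D: 2.
D wins 3–2, a margin of 1.

1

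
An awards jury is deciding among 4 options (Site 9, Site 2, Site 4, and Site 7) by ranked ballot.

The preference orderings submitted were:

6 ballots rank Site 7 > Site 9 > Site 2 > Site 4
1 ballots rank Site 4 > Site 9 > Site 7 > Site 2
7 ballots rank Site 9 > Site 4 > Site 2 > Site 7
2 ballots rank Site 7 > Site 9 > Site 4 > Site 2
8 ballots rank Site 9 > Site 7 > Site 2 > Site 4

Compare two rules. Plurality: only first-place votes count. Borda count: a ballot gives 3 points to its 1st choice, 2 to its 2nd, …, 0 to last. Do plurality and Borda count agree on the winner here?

Plurality first-place counts: Site 9 15, Site 2 0, Site 4 1, Site 7 8 → Site 9.
Borda totals: Site 9 63, Site 2 21, Site 4 19, Site 7 41 → Site 9.
The two rules agree on Site 9.

Yes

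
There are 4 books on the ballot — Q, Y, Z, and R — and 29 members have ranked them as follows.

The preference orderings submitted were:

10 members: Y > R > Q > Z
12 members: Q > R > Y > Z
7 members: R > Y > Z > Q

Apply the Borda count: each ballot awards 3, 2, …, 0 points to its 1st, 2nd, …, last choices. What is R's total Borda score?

65

Borda scores:
  Q: 10·1 + 12·3 + 7·0 = 46
  Y: 10·3 + 12·1 + 7·2 = 56
  Z: 10·0 + 12·0 + 7·1 = 7
  R: 10·2 + 12·2 + 7·3 = 65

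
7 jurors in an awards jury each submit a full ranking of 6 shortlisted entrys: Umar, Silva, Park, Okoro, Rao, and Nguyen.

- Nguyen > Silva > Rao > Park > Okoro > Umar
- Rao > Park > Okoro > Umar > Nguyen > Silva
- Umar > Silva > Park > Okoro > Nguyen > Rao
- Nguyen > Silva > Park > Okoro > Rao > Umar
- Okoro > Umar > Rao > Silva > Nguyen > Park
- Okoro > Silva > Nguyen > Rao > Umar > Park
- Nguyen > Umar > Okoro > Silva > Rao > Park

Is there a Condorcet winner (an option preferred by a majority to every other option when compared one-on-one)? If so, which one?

Head-to-head results (7 voters total):
Umar vs Silva: Umar wins 4–3.
Umar vs Park: Umar wins 4–3.
Umar vs Okoro: Okoro wins 5–2.
Umar vs Rao: Rao wins 4–3.
Umar vs Nguyen: Nguyen wins 4–3.
Silva vs Park: Silva wins 6–1.
Silva vs Okoro: Okoro wins 4–3.
Silva vs Rao: Silva wins 5–2.
Silva vs Nguyen: Nguyen wins 4–3.
Park vs Okoro: Park wins 4–3.
Park vs Rao: Rao wins 5–2.
Park vs Nguyen: Nguyen wins 5–2.
Okoro vs Rao: Okoro wins 5–2.
Okoro vs Nguyen: Okoro wins 4–3.
Rao vs Nguyen: Nguyen wins 5–2.
No candidate beats all others: Umar beats Silva beats Rao beats Umar, a majority cycle.

There is no Condorcet winner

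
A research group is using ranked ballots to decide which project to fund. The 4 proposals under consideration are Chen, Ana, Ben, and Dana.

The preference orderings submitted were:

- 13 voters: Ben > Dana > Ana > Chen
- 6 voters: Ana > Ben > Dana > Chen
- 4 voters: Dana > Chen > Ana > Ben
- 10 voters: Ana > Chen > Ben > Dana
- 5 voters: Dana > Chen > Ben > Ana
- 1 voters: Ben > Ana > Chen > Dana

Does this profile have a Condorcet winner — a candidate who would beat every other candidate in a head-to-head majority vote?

Head-to-head results (39 voters total):
Chen vs Ana: Ana wins 30–9.
Chen vs Ben: Ben wins 20–19.
Chen vs Dana: Dana wins 28–11.
Ana vs Ben: Ana wins 20–19.
Ana vs Dana: Dana wins 22–17.
Ben vs Dana: Ben wins 30–9.
No candidate beats all others: Ana beats Ben beats Dana beats Ana, a majority cycle.

No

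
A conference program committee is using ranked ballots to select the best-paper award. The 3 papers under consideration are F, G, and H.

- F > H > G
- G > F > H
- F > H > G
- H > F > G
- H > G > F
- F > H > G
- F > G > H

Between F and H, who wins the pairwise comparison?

F

Ballots ranking F above H: 5.
Ballots ranking H above F: 2.
F wins the head-to-head, 5–2.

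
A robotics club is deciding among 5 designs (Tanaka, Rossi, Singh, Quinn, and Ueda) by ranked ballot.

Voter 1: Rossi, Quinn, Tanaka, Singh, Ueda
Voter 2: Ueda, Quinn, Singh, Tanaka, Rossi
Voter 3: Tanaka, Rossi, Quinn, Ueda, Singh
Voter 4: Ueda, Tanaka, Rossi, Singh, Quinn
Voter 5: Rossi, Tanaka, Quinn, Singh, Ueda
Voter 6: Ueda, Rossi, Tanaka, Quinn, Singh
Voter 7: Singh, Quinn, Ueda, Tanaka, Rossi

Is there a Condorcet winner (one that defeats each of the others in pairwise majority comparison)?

Head-to-head results (7 voters total):
Tanaka vs Rossi: Tanaka wins 4–3.
Tanaka vs Singh: Tanaka wins 5–2.
Tanaka vs Quinn: Tanaka wins 4–3.
Tanaka vs Ueda: Ueda wins 4–3.
Rossi vs Singh: Rossi wins 5–2.
Rossi vs Quinn: Rossi wins 5–2.
Rossi vs Ueda: Ueda wins 4–3.
Singh vs Quinn: Quinn wins 5–2.
Singh vs Ueda: Ueda wins 4–3.
Quinn vs Ueda: Quinn wins 4–3.
No candidate beats all others: Tanaka beats Quinn beats Ueda beats Tanaka, a majority cycle.

No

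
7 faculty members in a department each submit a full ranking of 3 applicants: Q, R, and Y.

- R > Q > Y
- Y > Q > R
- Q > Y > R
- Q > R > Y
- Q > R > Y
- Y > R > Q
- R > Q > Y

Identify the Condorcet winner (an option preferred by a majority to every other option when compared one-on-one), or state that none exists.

Q

Head-to-head results (7 voters total):
Q vs R: Q wins 4–3.
Q vs Y: Q wins 5–2.
R vs Y: R wins 4–3.
Q beats each rival — R (4–3), Y (5–2) — so Q is the Condorcet winner.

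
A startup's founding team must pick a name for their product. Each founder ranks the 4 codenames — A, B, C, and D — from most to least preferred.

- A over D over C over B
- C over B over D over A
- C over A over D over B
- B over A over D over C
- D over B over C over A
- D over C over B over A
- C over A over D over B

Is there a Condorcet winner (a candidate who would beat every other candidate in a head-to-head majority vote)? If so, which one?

There is no Condorcet winner

Head-to-head results (7 voters total):
A vs B: B wins 4–3.
A vs C: C wins 5–2.
A vs D: A wins 4–3.
B vs C: C wins 5–2.
B vs D: D wins 5–2.
C vs D: D wins 4–3.
No candidate beats all others: A beats D beats B beats A, a majority cycle.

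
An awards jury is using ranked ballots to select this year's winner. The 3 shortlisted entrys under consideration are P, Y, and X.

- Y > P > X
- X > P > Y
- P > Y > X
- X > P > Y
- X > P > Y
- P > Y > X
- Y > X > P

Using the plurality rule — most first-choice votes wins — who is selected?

First-place vote totals:
  P: 2
  Y: 2
  X: 3
X has the most first-place votes.

X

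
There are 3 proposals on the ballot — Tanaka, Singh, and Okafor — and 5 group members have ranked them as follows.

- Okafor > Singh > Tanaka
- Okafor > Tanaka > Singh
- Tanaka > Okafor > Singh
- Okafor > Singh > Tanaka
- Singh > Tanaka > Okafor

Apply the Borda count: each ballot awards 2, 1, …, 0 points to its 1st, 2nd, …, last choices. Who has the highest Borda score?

Borda scores:
  Tanaka: 0 + 1 + 2 + 0 + 1 = 4
  Singh: 1 + 0 + 0 + 1 + 2 = 4
  Okafor: 2 + 2 + 1 + 2 + 0 = 7
Okafor has the highest total.

Okafor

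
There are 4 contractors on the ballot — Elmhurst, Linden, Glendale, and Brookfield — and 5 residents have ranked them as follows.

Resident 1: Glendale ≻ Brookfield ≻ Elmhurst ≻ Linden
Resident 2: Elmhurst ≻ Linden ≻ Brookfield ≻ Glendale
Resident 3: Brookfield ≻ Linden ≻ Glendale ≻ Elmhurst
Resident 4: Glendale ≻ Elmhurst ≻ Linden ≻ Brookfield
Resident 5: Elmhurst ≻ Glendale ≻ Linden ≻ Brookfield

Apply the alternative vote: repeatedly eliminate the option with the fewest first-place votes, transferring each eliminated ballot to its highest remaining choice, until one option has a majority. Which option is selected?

Glendale

Round 1: Elmhurst 2, Glendale 2, Brookfield 1, Linden 0. Linden has the fewest and is eliminated.
Round 2: Elmhurst 2, Glendale 2, Brookfield 1. Brookfield has the fewest and is eliminated.
Round 3: Glendale 3, Elmhurst 2. Glendale has a majority.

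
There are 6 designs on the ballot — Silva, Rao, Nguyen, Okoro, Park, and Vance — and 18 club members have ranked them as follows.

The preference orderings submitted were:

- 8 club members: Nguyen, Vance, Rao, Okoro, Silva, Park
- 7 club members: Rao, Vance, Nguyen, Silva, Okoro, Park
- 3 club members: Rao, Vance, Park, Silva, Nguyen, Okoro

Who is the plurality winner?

First-place vote totals:
  Silva: 0
  Rao: 10
  Nguyen: 8
  Okoro: 0
  Park: 0
  Vance: 0
Rao has the most first-place votes.

Rao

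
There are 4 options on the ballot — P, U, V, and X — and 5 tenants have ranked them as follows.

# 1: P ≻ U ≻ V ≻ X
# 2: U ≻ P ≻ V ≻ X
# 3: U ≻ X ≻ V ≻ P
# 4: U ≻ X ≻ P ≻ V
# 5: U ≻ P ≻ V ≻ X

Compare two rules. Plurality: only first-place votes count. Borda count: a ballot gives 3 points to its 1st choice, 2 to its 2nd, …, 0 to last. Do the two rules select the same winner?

Yes

Plurality first-place counts: P 1, U 4, V 0, X 0 → U.
Borda totals: P 8, U 14, V 4, X 4 → U.
The two rules agree on U.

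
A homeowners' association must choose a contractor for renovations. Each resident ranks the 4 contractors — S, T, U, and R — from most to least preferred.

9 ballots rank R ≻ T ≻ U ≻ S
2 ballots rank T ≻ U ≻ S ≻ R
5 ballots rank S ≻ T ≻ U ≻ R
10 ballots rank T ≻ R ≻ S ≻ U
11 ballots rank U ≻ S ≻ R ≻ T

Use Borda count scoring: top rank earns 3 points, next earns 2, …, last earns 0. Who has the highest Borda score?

T

Borda scores:
  S: 9·0 + 2·1 + 5·3 + 10·1 + 11·2 = 49
  T: 9·2 + 2·3 + 5·2 + 10·3 + 11·0 = 64
  U: 9·1 + 2·2 + 5·1 + 10·0 + 11·3 = 51
  R: 9·3 + 2·0 + 5·0 + 10·2 + 11·1 = 58
T has the highest total.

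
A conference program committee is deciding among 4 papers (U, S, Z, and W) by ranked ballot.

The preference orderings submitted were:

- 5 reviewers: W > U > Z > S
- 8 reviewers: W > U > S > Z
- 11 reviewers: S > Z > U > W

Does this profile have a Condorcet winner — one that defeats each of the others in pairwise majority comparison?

Head-to-head results (24 voters total):
U vs S: U wins 13–11.
U vs Z: U wins 13–11.
U vs W: W wins 13–11.
S vs Z: S wins 19–5.
S vs W: W wins 13–11.
Z vs W: W wins 13–11.
W beats each rival — U (13–11), S (13–11), Z (13–11) — so W is the Condorcet winner.

Yes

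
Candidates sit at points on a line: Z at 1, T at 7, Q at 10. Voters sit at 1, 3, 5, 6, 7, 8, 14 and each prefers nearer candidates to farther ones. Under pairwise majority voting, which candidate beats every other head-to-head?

With single-peaked preferences on a line, the Condorcet winner is the candidate closest to the median voter.
The median voter (position 6) is closest to T at 7.
Check: T vs Z — voters closer to T: 5 of 7.

T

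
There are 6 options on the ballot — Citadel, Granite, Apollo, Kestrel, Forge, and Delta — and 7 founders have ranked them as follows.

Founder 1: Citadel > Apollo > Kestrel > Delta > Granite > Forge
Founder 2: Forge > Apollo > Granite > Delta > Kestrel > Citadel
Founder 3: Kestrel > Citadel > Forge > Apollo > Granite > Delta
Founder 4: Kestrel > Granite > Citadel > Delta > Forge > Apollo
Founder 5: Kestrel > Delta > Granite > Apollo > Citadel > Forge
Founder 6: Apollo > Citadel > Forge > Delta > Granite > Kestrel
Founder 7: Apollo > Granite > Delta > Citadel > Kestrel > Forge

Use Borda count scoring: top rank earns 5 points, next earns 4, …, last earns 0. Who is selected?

Apollo

Borda scores:
  Citadel: 5 + 0 + 4 + 3 + 1 + 4 + 2 = 19
  Granite: 1 + 3 + 1 + 4 + 3 + 1 + 4 = 17
  Apollo: 4 + 4 + 2 + 0 + 2 + 5 + 5 = 22
  Kestrel: 3 + 1 + 5 + 5 + 5 + 0 + 1 = 20
  Forge: 0 + 5 + 3 + 1 + 0 + 3 + 0 = 12
  Delta: 2 + 2 + 0 + 2 + 4 + 2 + 3 = 15
Apollo has the highest total.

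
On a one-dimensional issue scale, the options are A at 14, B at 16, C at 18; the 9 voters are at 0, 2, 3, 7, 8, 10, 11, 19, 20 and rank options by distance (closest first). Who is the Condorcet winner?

With single-peaked preferences on a line, the Condorcet winner is the candidate closest to the median voter.
The median voter (position 8) is closest to A at 14.
Check: A vs B — voters closer to A: 7 of 9.

A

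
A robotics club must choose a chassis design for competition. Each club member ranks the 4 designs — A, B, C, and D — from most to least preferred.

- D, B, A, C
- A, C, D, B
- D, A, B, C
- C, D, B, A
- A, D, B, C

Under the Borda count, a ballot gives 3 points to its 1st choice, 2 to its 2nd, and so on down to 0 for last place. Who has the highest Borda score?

Borda scores:
  A: 1 + 3 + 2 + 0 + 3 = 9
  B: 2 + 0 + 1 + 1 + 1 = 5
  C: 0 + 2 + 0 + 3 + 0 = 5
  D: 3 + 1 + 3 + 2 + 2 = 11
D has the highest total.

D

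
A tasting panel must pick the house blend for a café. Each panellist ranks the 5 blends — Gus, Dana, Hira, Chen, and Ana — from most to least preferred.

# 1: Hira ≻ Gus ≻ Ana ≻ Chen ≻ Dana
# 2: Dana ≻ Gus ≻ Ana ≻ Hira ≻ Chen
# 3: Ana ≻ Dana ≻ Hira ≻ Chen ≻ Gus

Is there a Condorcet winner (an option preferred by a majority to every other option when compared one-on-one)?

No

Head-to-head results (3 voters total):
Gus vs Dana: Dana wins 2–1.
Gus vs Hira: Hira wins 2–1.
Gus vs Chen: Gus wins 2–1.
Gus vs Ana: Gus wins 2–1.
Dana vs Hira: Dana wins 2–1.
Dana vs Chen: Dana wins 2–1.
Dana vs Ana: Ana wins 2–1.
Hira vs Chen: Hira wins 3–0.
Hira vs Ana: Ana wins 2–1.
Chen vs Ana: Ana wins 3–0.
No candidate beats all others: Gus beats Ana beats Dana beats Gus, a majority cycle.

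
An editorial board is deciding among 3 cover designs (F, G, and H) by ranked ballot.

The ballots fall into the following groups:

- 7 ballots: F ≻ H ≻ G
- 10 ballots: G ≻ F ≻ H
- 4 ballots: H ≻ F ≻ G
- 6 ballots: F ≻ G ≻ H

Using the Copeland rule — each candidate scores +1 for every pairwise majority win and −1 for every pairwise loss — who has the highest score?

F

Pairwise results:
  F vs G: F wins 17–10.
  F vs H: F wins 23–4.
  G vs H: G wins 16–11.
Copeland scores (wins − losses):
  F: 2 − 0 = 2
  G: 1 − 1 = 0
  H: 0 − 2 = -2
F has the best Copeland score.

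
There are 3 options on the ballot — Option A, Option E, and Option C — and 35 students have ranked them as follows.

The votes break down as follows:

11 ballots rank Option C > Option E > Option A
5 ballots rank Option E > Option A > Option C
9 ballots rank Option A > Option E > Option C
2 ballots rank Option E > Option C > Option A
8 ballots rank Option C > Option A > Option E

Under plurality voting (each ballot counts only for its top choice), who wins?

First-place vote totals:
  Option A: 9
  Option E: 7
  Option C: 19
Option C has the most first-place votes.

Option C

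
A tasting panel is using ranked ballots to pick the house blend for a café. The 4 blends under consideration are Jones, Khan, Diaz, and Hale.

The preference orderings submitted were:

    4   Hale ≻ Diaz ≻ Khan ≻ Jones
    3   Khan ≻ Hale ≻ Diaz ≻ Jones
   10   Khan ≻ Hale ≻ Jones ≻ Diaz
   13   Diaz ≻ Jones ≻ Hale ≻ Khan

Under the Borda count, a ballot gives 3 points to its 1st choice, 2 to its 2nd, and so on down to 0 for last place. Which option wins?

Borda scores:
  Jones: 4·0 + 3·0 + 10·1 + 13·2 = 36
  Khan: 4·1 + 3·3 + 10·3 + 13·0 = 43
  Diaz: 4·2 + 3·1 + 10·0 + 13·3 = 50
  Hale: 4·3 + 3·2 + 10·2 + 13·1 = 51
Hale has the highest total.

Hale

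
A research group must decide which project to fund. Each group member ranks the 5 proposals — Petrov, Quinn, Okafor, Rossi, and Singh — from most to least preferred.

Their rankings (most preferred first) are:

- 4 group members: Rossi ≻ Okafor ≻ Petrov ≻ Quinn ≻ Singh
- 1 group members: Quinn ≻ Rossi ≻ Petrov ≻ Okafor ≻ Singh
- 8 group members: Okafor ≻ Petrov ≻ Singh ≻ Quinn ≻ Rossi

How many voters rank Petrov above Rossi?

8

Ballots ranking Petrov above Rossi: 8.
Ballots ranking Rossi above Petrov: 4+1 = 5.
So 8 of 13 voters prefer Petrov to Rossi.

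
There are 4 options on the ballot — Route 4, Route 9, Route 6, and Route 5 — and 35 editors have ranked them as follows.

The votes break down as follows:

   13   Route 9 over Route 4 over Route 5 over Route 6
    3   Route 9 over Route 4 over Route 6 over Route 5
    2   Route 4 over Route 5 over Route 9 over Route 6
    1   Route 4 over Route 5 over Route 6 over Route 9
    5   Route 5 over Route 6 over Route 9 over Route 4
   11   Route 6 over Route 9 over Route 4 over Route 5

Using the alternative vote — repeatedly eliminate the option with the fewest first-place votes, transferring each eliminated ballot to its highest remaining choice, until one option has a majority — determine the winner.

Route 9

Round 1: Route 9 16, Route 6 11, Route 5 5, Route 4 3. Route 4 has the fewest and is eliminated.
Round 2: Route 9 16, Route 6 11, Route 5 8. Route 5 has the fewest and is eliminated.
Round 3: Route 9 18, Route 6 17. Route 9 has a majority.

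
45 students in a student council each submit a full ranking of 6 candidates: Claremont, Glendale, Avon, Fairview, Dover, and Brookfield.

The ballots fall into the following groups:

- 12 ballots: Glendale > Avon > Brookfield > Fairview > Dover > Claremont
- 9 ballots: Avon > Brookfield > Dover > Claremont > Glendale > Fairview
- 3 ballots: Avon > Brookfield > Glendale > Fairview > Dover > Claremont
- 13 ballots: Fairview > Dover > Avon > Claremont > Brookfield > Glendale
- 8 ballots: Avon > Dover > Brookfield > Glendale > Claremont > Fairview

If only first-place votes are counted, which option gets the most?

Avon

First-place vote totals:
  Claremont: 0
  Glendale: 12
  Avon: 20
  Fairview: 13
  Dover: 0
  Brookfield: 0
Avon has the most first-place votes.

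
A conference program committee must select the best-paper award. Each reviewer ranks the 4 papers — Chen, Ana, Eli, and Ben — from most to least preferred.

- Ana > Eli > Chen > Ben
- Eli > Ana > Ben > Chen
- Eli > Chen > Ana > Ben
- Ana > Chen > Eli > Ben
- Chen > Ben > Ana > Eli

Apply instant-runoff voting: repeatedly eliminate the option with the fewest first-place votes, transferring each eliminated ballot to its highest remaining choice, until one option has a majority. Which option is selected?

Ana

Round 1: Ana 2, Eli 2, Chen 1, Ben 0. Ben has the fewest and is eliminated.
Round 2: Ana 2, Eli 2, Chen 1. Chen has the fewest and is eliminated.
Round 3: Ana 3, Eli 2. Ana has a majority.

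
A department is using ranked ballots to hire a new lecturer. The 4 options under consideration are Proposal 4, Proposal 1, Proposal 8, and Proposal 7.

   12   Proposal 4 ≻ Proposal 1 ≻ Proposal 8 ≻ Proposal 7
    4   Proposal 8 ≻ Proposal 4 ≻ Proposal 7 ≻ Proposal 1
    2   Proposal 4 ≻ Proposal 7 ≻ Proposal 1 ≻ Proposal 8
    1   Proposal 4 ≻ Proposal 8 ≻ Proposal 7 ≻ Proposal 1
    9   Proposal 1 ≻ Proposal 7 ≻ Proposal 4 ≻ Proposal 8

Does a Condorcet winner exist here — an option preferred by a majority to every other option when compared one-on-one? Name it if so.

Head-to-head results (28 voters total):
Proposal 4 vs Proposal 1: Proposal 4 wins 19–9.
Proposal 4 vs Proposal 8: Proposal 4 wins 24–4.
Proposal 4 vs Proposal 7: Proposal 4 wins 19–9.
Proposal 1 vs Proposal 8: Proposal 1 wins 23–5.
Proposal 1 vs Proposal 7: Proposal 1 wins 21–7.
Proposal 8 vs Proposal 7: Proposal 8 wins 17–11.
Proposal 4 beats each rival — Proposal 1 (19–9), Proposal 8 (24–4), Proposal 7 (19–9) — so Proposal 4 is the Condorcet winner.

Proposal 4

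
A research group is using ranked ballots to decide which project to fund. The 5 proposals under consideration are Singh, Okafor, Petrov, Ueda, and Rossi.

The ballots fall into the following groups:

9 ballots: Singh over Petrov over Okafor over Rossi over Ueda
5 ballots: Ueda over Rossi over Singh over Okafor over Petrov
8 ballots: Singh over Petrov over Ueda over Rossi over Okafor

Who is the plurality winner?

First-place vote totals:
  Singh: 17
  Okafor: 0
  Petrov: 0
  Ueda: 5
  Rossi: 0
Singh has the most first-place votes.

Singh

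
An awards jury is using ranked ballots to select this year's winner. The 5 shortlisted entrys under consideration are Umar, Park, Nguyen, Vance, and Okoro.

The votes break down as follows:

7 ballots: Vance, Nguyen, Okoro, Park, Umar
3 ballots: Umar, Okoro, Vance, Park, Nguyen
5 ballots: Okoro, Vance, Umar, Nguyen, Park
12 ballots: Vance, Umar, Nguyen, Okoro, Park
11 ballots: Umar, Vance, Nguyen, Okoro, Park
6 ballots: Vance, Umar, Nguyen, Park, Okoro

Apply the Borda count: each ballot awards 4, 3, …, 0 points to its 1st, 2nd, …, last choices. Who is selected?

Borda scores:
  Umar: 7·0 + 3·4 + 5·2 + 12·3 + 11·4 + 6·3 = 120
  Park: 7·1 + 3·1 + 5·0 + 12·0 + 11·0 + 6·1 = 16
  Nguyen: 7·3 + 3·0 + 5·1 + 12·2 + 11·2 + 6·2 = 84
  Vance: 7·4 + 3·2 + 5·3 + 12·4 + 11·3 + 6·4 = 154
  Okoro: 7·2 + 3·3 + 5·4 + 12·1 + 11·1 + 6·0 = 66
Vance has the highest total.

Vance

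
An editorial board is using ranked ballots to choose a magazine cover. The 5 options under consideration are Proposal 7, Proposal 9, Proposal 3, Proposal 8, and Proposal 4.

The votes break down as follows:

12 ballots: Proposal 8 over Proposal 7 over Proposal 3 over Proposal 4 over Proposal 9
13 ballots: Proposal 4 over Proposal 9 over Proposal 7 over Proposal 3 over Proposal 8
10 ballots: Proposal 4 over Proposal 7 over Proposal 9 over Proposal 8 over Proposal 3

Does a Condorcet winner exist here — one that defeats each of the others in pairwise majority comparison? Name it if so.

Proposal 4

Head-to-head results (35 voters total):
Proposal 7 vs Proposal 9: Proposal 7 wins 22–13.
Proposal 7 vs Proposal 3: Proposal 7 wins 35–0.
Proposal 7 vs Proposal 8: Proposal 7 wins 23–12.
Proposal 7 vs Proposal 4: Proposal 4 wins 23–12.
Proposal 9 vs Proposal 3: Proposal 9 wins 23–12.
Proposal 9 vs Proposal 8: Proposal 9 wins 23–12.
Proposal 9 vs Proposal 4: Proposal 4 wins 35–0.
Proposal 3 vs Proposal 8: Proposal 8 wins 22–13.
Proposal 3 vs Proposal 4: Proposal 4 wins 23–12.
Proposal 8 vs Proposal 4: Proposal 4 wins 23–12.
Proposal 4 beats each rival — Proposal 7 (23–12), Proposal 9 (35–0), Proposal 3 (23–12), Proposal 8 (23–12) — so Proposal 4 is the Condorcet winner.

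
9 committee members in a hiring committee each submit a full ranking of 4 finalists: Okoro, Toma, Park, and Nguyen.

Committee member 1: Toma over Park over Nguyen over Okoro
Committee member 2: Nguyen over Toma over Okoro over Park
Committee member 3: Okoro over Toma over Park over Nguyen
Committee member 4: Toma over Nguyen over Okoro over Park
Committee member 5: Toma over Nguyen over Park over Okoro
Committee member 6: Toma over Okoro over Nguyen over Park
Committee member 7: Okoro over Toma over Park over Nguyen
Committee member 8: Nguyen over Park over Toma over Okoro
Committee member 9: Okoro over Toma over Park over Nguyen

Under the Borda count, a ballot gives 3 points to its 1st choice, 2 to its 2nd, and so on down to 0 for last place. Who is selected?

Toma

Borda scores:
  Okoro: 0 + 1 + 3 + 1 + 0 + 2 + 3 + 0 + 3 = 13
  Toma: 3 + 2 + 2 + 3 + 3 + 3 + 2 + 1 + 2 = 21
  Park: 2 + 0 + 1 + 0 + 1 + 0 + 1 + 2 + 1 = 8
  Nguyen: 1 + 3 + 0 + 2 + 2 + 1 + 0 + 3 + 0 = 12
Toma has the highest total.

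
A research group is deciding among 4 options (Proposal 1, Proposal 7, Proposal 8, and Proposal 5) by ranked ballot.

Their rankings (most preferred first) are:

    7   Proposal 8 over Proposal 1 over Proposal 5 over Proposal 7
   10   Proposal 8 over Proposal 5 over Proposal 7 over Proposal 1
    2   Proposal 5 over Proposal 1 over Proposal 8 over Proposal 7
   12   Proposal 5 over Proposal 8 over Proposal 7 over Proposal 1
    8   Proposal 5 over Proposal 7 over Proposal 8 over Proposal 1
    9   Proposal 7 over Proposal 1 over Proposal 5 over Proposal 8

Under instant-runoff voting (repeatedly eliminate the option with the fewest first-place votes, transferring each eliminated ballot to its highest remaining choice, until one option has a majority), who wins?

Proposal 5

Round 1: Proposal 5 22, Proposal 8 17, Proposal 7 9, Proposal 1 0. Proposal 1 has the fewest and is eliminated.
Round 2: Proposal 5 22, Proposal 8 17, Proposal 7 9. Proposal 7 has the fewest and is eliminated.
Round 3: Proposal 5 31, Proposal 8 17. Proposal 5 has a majority.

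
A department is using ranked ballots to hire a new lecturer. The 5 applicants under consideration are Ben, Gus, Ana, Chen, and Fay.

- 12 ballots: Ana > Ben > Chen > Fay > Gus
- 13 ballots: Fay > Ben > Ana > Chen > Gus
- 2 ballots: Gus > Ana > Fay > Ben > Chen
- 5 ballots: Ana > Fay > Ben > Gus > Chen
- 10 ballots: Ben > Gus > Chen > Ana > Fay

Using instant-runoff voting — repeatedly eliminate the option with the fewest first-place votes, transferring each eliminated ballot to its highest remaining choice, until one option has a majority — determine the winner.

Ana

Round 1: Ana 17, Fay 13, Ben 10, Gus 2, Chen 0. Chen has the fewest and is eliminated.
Round 2: Ana 17, Fay 13, Ben 10, Gus 2. Gus has the fewest and is eliminated.
Round 3: Ana 19, Fay 13, Ben 10. Ben has the fewest and is eliminated.
Round 4: Ana 29, Fay 13. Ana has a majority.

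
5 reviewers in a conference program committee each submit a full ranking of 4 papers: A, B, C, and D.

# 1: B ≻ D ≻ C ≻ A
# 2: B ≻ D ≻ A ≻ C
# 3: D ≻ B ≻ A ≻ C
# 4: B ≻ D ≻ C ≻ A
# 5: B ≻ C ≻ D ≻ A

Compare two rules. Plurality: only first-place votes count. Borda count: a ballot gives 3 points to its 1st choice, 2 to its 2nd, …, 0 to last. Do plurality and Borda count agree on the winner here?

Plurality first-place counts: A 0, B 4, C 0, D 1 → B.
Borda totals: A 2, B 14, C 4, D 10 → B.
The two rules agree on B.

Yes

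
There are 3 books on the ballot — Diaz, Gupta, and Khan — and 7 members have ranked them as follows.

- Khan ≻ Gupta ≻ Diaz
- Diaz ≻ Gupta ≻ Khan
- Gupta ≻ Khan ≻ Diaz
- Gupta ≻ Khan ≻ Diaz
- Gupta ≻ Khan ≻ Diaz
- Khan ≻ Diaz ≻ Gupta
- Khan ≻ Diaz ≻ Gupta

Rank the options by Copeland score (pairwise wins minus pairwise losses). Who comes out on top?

Gupta

Pairwise results:
  Diaz vs Gupta: Gupta wins 4–3.
  Diaz vs Khan: Khan wins 6–1.
  Gupta vs Khan: Gupta wins 4–3.
Copeland scores (wins − losses):
  Diaz: 0 − 2 = -2
  Gupta: 2 − 0 = 2
  Khan: 1 − 1 = 0
Gupta has the best Copeland score.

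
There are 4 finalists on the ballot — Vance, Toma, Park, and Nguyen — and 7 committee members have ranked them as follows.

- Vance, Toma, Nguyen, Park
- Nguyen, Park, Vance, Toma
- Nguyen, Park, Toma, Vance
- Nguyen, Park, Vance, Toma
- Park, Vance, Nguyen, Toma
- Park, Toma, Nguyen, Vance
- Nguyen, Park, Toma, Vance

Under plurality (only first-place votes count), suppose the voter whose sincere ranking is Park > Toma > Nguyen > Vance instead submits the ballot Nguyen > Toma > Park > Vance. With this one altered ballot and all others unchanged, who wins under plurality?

First-place totals with the altered ballot: Vance 1, Toma 0, Park 1, Nguyen 5.
The winner is unchanged: still Nguyen.

Nguyen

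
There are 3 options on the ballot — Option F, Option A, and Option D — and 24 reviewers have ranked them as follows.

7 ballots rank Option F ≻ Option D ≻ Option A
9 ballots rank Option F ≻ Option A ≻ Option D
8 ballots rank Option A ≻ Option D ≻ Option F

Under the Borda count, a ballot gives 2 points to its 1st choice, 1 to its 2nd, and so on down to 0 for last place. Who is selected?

Borda scores:
  Option F: 7·2 + 9·2 + 8·0 = 32
  Option A: 7·0 + 9·1 + 8·2 = 25
  Option D: 7·1 + 9·0 + 8·1 = 15
Option F has the highest total.

Option F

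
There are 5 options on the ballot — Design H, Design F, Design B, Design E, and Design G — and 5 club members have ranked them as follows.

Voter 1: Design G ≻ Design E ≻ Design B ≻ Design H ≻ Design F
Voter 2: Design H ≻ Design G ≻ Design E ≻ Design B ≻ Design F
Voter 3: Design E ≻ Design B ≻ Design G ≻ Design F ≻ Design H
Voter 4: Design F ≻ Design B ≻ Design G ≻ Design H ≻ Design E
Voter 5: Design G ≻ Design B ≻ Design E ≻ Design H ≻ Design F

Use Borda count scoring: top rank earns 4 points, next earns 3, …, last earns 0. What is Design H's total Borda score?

7

Borda scores:
  Design H: 1 + 4 + 0 + 1 + 1 = 7
  Design F: 0 + 0 + 1 + 4 + 0 = 5
  Design B: 2 + 1 + 3 + 3 + 3 = 12
  Design E: 3 + 2 + 4 + 0 + 2 = 11
  Design G: 4 + 3 + 2 + 2 + 4 = 15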